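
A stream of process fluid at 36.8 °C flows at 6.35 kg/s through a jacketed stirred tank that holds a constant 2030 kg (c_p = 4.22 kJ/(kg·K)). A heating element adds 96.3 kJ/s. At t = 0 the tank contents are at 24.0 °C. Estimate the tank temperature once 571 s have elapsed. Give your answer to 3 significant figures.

37.6 °C

Heat balance on the well-mixed liquid: M c_p dT/dt = ṁ c_p (T_in − T) + 96.3.
Rearrange: dT/dt = (T_ss − T)/τ with τ = M/ṁ = 319.69 s and T_ss = T_in + Q̇/(ṁ c_p) = 40.394 °C.
This is linear first-order; T(t) = T_ss + (T₀ − T_ss) e^(−t/τ).
T(571) = 40.394 + (-16.394)·e^(−571/319.69) = 40.394 + (-16.394)·0.16761 = 37.646 °C.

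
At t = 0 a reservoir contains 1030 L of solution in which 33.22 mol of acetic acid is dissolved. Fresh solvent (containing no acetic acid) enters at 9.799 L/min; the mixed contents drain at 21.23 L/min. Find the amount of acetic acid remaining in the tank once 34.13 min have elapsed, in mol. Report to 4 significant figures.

13.72 mol

Let m(t) be the amount of acetic acid. Volume: V(t) = V₀ + (Q_in − Q_out) t = 1030 − 11.4310 t; V(34.13) = 639.860 L.
No acetic acid enters, so dm/dt = −Q_out · (m/V).
dm/m = −Q_out dt/(V₀ − 11.4310 t); integrating gives ln(m/m₀) = −(Q_out/(Q_in−Q_out)) ln(V/V₀).
m = m₀ (V₀/V)^(Q_out/(Q_in−Q_out)) = 33.22 × (1030/639.860)^(-1.85723) = 13.7219 mol.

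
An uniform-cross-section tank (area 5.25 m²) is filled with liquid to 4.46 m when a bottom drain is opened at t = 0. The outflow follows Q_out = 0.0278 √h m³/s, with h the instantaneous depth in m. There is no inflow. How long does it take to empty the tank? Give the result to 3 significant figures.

A dh/dt = −Q_out = −0.0278 √h.
Separate and integrate: 2(√h − √h₀) = −(0.0278/A) t.
Tank is empty when √h = 0: t_empty = 2A√h₀/0.0278.
t_empty = 2·5.25·√4.46/0.0278 = 10.500·2.1119/0.0278 = 797.65 s.

798 s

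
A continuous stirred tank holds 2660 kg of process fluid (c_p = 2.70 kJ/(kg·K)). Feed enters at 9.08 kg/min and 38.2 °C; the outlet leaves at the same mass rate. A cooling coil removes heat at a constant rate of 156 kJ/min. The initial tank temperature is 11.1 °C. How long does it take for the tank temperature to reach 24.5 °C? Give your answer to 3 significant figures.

Energy balance: M c_p dT/dt = ṁ c_p (T_in − T) − 156.
τ = M/ṁ = 292.95 min; T_ss = T_in − Q̇/(ṁ c_p) = 31.837 °C.
T(t) = T_ss + (T₀ − T_ss) e^(−t/τ). Set T = 24.5:
e^(−t/τ) = (24.5 − 31.837)/(11.1 − 31.837) = 0.35381
t = −292.95 · ln(0.35381) = 304.38 min.

304 min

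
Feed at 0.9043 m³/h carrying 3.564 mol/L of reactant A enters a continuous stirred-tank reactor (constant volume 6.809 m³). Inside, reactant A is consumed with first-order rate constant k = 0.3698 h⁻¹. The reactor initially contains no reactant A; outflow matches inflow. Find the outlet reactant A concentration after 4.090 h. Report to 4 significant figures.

0.8212 mol/L

Species balance: V dC/dt = Q C_in − Q C − k V C.
dC/dt = (Q/V) C_in − (Q/V + k) C; effective rate a = Q/V + k = 0.132810 + 0.3698 = 0.502610 h⁻¹.
C_ss = Q C_in/(Q + kV) = 0.941751 mol/L; C(t) = C_ss + (C₀ − C_ss) e^(−a t).
C(4.090) = 0.941751 + (-0.941751)·e^(−0.502610·4.090) = 0.941751 + (-0.941751)·0.128007 = 0.821201 mol/L.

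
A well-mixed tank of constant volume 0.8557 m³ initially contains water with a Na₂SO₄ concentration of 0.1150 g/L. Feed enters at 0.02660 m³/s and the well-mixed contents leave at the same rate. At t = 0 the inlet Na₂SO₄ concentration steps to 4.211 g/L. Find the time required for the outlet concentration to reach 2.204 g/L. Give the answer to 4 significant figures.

Species balance: V dC/dt = Q(C_in − C) ⇒ τ = V/Q = 32.1692 s.
C(t) = C_in + (C₀ − C_in) e^(−t/τ). Set C = 2.204 and solve for t:
e^(−t/τ) = (C − C_in)/(C₀ − C_in) = (2.204 − 4.211)/(0.1150 − 4.211) = 0.489990
t = −τ ln(…) = 32.1692 × 0.713370 = 22.9485 s.

22.95 s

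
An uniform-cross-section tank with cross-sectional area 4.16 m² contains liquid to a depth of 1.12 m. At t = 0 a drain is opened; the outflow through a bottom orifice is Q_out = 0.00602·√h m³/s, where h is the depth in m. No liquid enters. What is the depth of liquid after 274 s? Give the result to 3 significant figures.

0.740 m

Volume balance on the tank: A dh/dt = −0.00602 √h.
Separate and integrate: 2(√h − √h₀) = −(0.00602/A) t.
√h = √1.12 − 0.00602·274/(2·4.16) = 1.0583 − 0.19825 = 0.86005.
h = 0.86005² = 0.73968 m.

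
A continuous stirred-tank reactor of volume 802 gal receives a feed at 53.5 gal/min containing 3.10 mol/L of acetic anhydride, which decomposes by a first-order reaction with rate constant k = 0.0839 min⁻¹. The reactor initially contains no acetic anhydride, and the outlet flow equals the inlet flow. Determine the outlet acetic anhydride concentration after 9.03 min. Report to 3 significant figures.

1.02 mol/L

Species balance: V dC/dt = Q C_in − Q C − k V C.
dC/dt = (Q/V) C_in − (Q/V + k) C; effective rate a = Q/V + k = 0.066708 + 0.0839 = 0.15061 min⁻¹.
C_ss = Q C_in/(Q + kV) = 1.3731 mol/L; C(t) = C_ss + (C₀ − C_ss) e^(−a t).
C(9.03) = 1.3731 + (-1.3731)·e^(−0.15061·9.03) = 1.3731 + (-1.3731)·0.25666 = 1.0207 mol/L.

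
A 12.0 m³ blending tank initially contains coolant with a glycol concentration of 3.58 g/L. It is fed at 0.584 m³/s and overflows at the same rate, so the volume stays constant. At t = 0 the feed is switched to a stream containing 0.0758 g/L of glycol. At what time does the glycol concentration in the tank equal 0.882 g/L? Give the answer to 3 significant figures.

30.2 s

Transient balance on the dissolved component: V dC/dt = Q(C_in − C), so τ = V/Q = 20.548 s.
C(t) = C_in + (C₀ − C_in) e^(−t/τ). Set C = 0.882 and solve for t:
e^(−t/τ) = (C − C_in)/(C₀ − C_in) = (0.882 − 0.0758)/(3.58 − 0.0758) = 0.23007
t = −τ ln(…) = 20.548 × 1.4694 = 30.193 s.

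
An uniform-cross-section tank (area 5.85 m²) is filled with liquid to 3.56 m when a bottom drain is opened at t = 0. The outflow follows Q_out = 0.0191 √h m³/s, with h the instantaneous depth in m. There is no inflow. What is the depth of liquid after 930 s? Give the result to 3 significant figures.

0.136 m

Accumulation of liquid (constant cross-section A): A dh/dt = −0.0191 √h.
This is separable: 2 d(√h)/dt = −0.0191/A, so √h = √h₀ − (0.0191/(2A)) t.
√h = √3.56 − 0.0191·930/(2·5.85) = 1.8868 − 1.5182 = 0.36859.
h = 0.36859² = 0.13586 m.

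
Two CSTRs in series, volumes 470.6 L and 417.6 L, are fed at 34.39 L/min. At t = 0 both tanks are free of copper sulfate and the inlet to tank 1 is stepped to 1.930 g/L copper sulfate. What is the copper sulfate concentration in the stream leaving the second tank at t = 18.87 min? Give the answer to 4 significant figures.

0.8291 g/L

Each tank obeys Vᵢ dCᵢ/dt = Q(Cᵢ₋₁ − Cᵢ), so τᵢ = Vᵢ/Q.
τ₁ = 470.6/34.39 = 13.6842 min; τ₂ = 417.6/34.39 = 12.1431 min.
Solving the cascade with C₁(0)=C₂(0)=0 gives C₂(t) = C_in[1 − (τ₁ e^(−t/τ₁) − τ₂ e^(−t/τ₂))/(τ₁ − τ₂)].
At t = 18.87: e^(−t/τ₁) = 0.251840, e^(−t/τ₂) = 0.211406.
C₂ = 1.930·[1 − (13.6842·0.251840 − 12.1431·0.211406)/(1.54115)] = 1.930·0.429573 = 0.829077 g/L.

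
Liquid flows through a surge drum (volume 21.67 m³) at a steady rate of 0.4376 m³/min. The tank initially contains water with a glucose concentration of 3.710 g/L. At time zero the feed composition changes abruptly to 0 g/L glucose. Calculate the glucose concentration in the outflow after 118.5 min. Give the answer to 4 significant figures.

Transient balance on the dissolved component: V dC/dt = Q(C_in − C).
Time constant τ = V/Q = 21.67/0.4376 = 49.5201 min.
This is linear first-order; C(t) = C_in + (C₀ − C_in) e^(−t/τ).
C(118.5) = 0 + (3.710 − 0)·e^(−118.5/49.5201) = 0 + (3.71000)·0.0913582 = 0.338939 g/L.

0.3389 g/L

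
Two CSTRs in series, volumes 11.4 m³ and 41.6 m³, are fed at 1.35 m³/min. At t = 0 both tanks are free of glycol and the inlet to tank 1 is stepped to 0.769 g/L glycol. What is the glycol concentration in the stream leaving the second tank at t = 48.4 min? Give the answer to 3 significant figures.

0.550 g/L

Time constants: τᵢ = Vᵢ/Q for each well-mixed tank.
τ₁ = 11.4/1.35 = 8.4444 min; τ₂ = 41.6/1.35 = 30.815 min.
Tank 1: C₁ = C_in(1 − e^(−t/τ₁)). Tank 2 (τ₁ ≠ τ₂): C₂ = C_in[1 − (τ₁ e^(−t/τ₁) − τ₂ e^(−t/τ₂))/(τ₁ − τ₂)].
At t = 48.4: e^(−t/τ₁) = 0.0032420, e^(−t/τ₂) = 0.20791.
C₂ = 0.769·[1 − (8.4444·0.0032420 − 30.815·0.20791)/(-22.370)] = 0.769·0.71484 = 0.54971 g/L.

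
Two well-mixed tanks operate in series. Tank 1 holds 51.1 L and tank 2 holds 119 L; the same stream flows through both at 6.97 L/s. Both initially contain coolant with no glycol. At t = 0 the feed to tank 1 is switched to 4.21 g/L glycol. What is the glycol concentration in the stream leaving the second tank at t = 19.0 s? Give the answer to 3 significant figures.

Species balance on tank i: dCᵢ/dt = (Cᵢ₋₁ − Cᵢ)/τᵢ with τᵢ = Vᵢ/Q.
τ₁ = 51.1/6.97 = 7.3314 s; τ₂ = 119/6.97 = 17.073 s.
Solving the cascade with C₁(0)=C₂(0)=0 gives C₂(t) = C_in[1 − (τ₁ e^(−t/τ₁) − τ₂ e^(−t/τ₂))/(τ₁ − τ₂)].
At t = 19.0: e^(−t/τ₁) = 0.074901, e^(−t/τ₂) = 0.32862.
C₂ = 4.21·[1 − (7.3314·0.074901 − 17.073·0.32862)/(-9.7418)] = 4.21·0.48044 = 2.0226 g/L.

2.02 g/L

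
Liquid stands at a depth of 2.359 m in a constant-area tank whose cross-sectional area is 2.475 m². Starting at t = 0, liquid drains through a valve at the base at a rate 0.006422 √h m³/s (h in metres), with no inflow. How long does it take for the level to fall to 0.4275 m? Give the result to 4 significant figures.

679.9 s

With no inflow, A dh/dt = −0.006422 √h.
Separate and integrate: 2(√h − √h₀) = −(0.006422/A) t.
t = 2A(√h₀ − √h)/0.006422 = 2·2.475·(√2.359 − √0.4275)/0.006422
  = 4.95000 × (1.53590 − 0.653835) / 0.006422 = 679.888 s.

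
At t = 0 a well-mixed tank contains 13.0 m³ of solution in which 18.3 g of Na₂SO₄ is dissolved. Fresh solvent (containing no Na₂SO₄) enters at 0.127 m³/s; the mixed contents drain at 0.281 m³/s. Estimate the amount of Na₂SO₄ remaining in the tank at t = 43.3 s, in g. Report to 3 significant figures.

4.92 g

Let m(t) be the amount of Na₂SO₄. Volume: V(t) = V₀ + (Q_in − Q_out) t = 13.0 − 0.15400 t; V(43.3) = 6.3318 m³.
Solute balance: dm/dt = 0 − Q_out C = −Q_out m/V(t).
dm/m = −Q_out dt/(V₀ − 0.15400 t); integrating gives ln(m/m₀) = −(Q_out/(Q_in−Q_out)) ln(V/V₀).
m = m₀ (V₀/V)^(Q_out/(Q_in−Q_out)) = 18.3 × (13.0/6.3318)^(-1.8247) = 4.9249 g.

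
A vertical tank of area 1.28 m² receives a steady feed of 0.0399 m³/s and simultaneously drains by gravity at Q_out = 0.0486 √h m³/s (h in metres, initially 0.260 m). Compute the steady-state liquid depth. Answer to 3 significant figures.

0.674 m

A dh/dt = Q_in − 0.0486 √h. Steady state requires inflow = outflow:
Q_in = 0.0486 √h_ss ⇒ √h_ss = 0.0399/0.0486 = 0.82099.
h_ss = 0.82099² = 0.67402 m. (Since h₀ = 0.260 m < h_ss, the level will rise toward this value.)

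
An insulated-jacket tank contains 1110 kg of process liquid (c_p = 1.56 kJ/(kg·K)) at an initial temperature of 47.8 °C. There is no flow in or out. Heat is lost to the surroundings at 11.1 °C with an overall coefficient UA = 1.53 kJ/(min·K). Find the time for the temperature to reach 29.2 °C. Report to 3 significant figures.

800 min

M c_p dT/dt = −UA(T − T_amb).
τ = M c_p/UA = 1131.8 min; T_ss = T_amb = 11.100 °C.
T(t) = T_ss + (T₀ − T_ss)e^(−t/τ); set T = 29.2:
t = −τ ln[(T − T_ss)/(T₀ − T_ss)] = −1131.8 · ln(0.49319) = 800.00 min.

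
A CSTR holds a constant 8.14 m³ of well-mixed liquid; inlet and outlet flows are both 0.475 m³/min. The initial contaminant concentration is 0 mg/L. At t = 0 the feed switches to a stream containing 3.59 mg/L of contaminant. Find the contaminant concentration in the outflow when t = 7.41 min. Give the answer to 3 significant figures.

1.26 mg/L

Accumulation = in − out for the solute gives V dC/dt = Q(C_in − C).
So dC/dt = (C_in − C)/τ with τ = V/Q = 8.14/0.475 = 17.137 min.
This is linear first-order; C(t) = C_in + (C₀ − C_in) e^(−t/τ).
C(7.41) = 3.59 + (0 − 3.59)·e^(−7.41/17.137) = 3.59 + (-3.5900)·0.64895 = 1.2603 mg/L.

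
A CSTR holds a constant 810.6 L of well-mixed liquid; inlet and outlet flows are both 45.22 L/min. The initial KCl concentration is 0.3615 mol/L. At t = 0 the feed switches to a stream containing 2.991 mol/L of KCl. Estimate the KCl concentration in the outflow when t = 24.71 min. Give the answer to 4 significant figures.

2.328 mol/L

Transient balance on the dissolved component: V dC/dt = Q(C_in − C).
Rewrite as dC/dt + C/τ = C_in/τ, τ = V/Q = 17.9257 min.
C approaches C_in exponentially: C(t) = C_in + (C₀ − C_in) e^(−t/τ).
C(24.71) = 2.991 + (0.3615 − 2.991)·e^(−24.71/17.9257) = 2.991 + (-2.62950)·0.251964 = 2.32846 mol/L.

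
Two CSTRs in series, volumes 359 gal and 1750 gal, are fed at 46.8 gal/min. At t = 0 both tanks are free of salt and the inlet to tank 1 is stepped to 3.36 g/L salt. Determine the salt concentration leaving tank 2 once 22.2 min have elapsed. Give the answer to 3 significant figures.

1.07 g/L

Time constants: τᵢ = Vᵢ/Q for each well-mixed tank.
τ₁ = 359/46.8 = 7.6709 min; τ₂ = 1750/46.8 = 37.393 min.
Solving the cascade with C₁(0)=C₂(0)=0 gives C₂(t) = C_in[1 − (τ₁ e^(−t/τ₁) − τ₂ e^(−t/τ₂))/(τ₁ − τ₂)].
At t = 22.2: e^(−t/τ₁) = 0.055352, e^(−t/τ₂) = 0.55228.
C₂ = 3.36·[1 − (7.6709·0.055352 − 37.393·0.55228)/(-29.722)] = 3.36·0.31946 = 1.0734 g/L.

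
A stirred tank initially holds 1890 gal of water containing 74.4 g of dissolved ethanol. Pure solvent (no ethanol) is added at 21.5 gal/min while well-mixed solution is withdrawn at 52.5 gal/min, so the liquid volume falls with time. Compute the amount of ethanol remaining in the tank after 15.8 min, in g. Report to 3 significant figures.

Total volume: dV/dt = Q_in − Q_out = -31.000 gal/min, so V(t) = 1890 − 31.000 t and V(15.8) = 1400.2 gal.
Species balance (pure solvent in): dm/dt = −Q_out · m/V(t).
Separate: dm/m = −Q_out dt/V(t) ⇒ ln(m/m₀) = −(Q_out/(Q_in−Q_out)) ln(V/V₀).
m = m₀ (V₀/V)^(Q_out/(Q_in−Q_out)) = 74.4 × (1890/1400.2)^(-1.6935) = 44.766 g.

44.8 g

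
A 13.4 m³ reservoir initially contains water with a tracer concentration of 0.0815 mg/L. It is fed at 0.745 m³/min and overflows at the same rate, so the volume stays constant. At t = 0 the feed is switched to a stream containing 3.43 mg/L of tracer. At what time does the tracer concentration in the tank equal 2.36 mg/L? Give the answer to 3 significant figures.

20.5 min

Species balance on the tank: V dC/dt = Q(C_in − C), so τ = V/Q = 17.987 min.
C(t) = C_in + (C₀ − C_in) e^(−t/τ). Set C = 2.36 and solve for t:
e^(−t/τ) = (C − C_in)/(C₀ − C_in) = (2.36 − 3.43)/(0.0815 − 3.43) = 0.31955
t = −τ ln(…) = 17.987 × 1.1409 = 20.520 min.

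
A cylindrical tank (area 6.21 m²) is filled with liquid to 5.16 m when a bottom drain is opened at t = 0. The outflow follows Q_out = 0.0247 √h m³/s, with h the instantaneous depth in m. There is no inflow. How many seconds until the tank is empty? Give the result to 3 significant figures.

With no inflow, A dh/dt = −0.0247 √h.
∫ h^(−1/2) dh = −(0.0247/A) ∫ dt, giving 2√h = 2√h₀ − (0.0247/A) t.
Tank is empty when √h = 0: t_empty = 2A√h₀/0.0247.
t_empty = 2·6.21·√5.16/0.0247 = 12.420·2.2716/0.0247 = 1142.2 s.

1140 s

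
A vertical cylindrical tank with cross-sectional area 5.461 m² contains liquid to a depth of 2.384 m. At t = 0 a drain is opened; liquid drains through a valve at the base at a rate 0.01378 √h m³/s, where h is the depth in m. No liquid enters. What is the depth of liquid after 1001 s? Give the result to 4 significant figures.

A dh/dt = −Q_out = −0.01378 √h.
Separate and integrate: 2(√h − √h₀) = −(0.01378/A) t.
√h = √2.384 − 0.01378·1001/(2·5.461) = 1.54402 − 1.26294 = 0.281085.
h = 0.281085² = 0.0790090 m.

0.07901 m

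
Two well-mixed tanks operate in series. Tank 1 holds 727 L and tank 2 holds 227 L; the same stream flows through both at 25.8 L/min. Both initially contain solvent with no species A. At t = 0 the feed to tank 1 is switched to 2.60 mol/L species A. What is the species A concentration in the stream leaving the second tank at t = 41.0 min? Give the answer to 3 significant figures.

Each tank obeys Vᵢ dCᵢ/dt = Q(Cᵢ₋₁ − Cᵢ), so τᵢ = Vᵢ/Q.
τ₁ = 727/25.8 = 28.178 min; τ₂ = 227/25.8 = 8.7984 min.
Tank 1: C₁ = C_in(1 − e^(−t/τ₁)). Tank 2 (τ₁ ≠ τ₂): C₂ = C_in[1 − (τ₁ e^(−t/τ₁) − τ₂ e^(−t/τ₂))/(τ₁ − τ₂)].
At t = 41.0: e^(−t/τ₁) = 0.23340, e^(−t/τ₂) = 0.0094673.
C₂ = 2.60·[1 − (28.178·0.23340 − 8.7984·0.0094673)/(19.380)] = 2.60·0.66494 = 1.7288 mol/L.

1.73 mol/L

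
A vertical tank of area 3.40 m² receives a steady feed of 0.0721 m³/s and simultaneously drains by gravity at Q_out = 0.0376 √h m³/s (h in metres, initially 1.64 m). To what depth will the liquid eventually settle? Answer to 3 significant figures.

3.68 m

Unsteady balance on liquid volume: A dh/dt = Q_in − 0.0376 √h. At steady state dh/dt = 0:
Q_in = 0.0376 √h_ss ⇒ √h_ss = 0.0721/0.0376 = 1.9176.
h_ss = 1.9176² = 3.6770 m. (Since h₀ = 1.64 m < h_ss, the level will rise toward this value.)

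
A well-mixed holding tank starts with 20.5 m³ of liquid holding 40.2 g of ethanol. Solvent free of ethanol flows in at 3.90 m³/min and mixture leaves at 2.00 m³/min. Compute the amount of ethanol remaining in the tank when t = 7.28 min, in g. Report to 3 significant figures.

23.4 g

Let m(t) be the amount of ethanol. Volume: V(t) = V₀ + (Q_in − Q_out) t = 20.5 + 1.9000 t; V(7.28) = 34.332 m³.
No ethanol enters, so dm/dt = −Q_out · (m/V).
Separate: dm/m = −Q_out dt/V(t) ⇒ ln(m/m₀) = −(Q_out/(Q_in−Q_out)) ln(V/V₀).
m = m₀ (V₀/V)^(Q_out/(Q_in−Q_out)) = 40.2 × (20.5/34.332)^(1.0526) = 23.361 g.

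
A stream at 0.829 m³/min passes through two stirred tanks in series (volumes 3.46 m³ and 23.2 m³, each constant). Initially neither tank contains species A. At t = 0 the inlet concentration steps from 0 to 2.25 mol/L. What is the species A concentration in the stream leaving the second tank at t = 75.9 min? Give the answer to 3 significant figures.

2.07 mol/L

Time constants: τᵢ = Vᵢ/Q for each well-mixed tank.
τ₁ = 3.46/0.829 = 4.1737 min; τ₂ = 23.2/0.829 = 27.986 min.
Tank 1: C₁ = C_in(1 − e^(−t/τ₁)). Tank 2 (τ₁ ≠ τ₂): C₂ = C_in[1 − (τ₁ e^(−t/τ₁) − τ₂ e^(−t/τ₂))/(τ₁ − τ₂)].
At t = 75.9: e^(−t/τ₁) = 1.2654e-08, e^(−t/τ₂) = 0.066396.
C₂ = 2.25·[1 − (4.1737·1.2654e-08 − 27.986·0.066396)/(-23.812)] = 2.25·0.92197 = 2.0744 mol/L.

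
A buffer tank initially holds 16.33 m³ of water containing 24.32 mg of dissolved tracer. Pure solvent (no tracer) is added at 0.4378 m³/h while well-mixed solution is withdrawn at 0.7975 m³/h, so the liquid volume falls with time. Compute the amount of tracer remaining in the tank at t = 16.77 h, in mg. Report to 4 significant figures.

Total volume: dV/dt = Q_in − Q_out = -0.359700 m³/h, so V(t) = 16.33 − 0.359700 t and V(16.77) = 10.2978 m³.
Solute balance: dm/dt = 0 − Q_out C = −Q_out m/V(t).
dm/m = −Q_out dt/(V₀ − 0.359700 t); integrating gives ln(m/m₀) = −(Q_out/(Q_in−Q_out)) ln(V/V₀).
m = m₀ (V₀/V)^(Q_out/(Q_in−Q_out)) = 24.32 × (16.33/10.2978)^(-2.21713) = 8.74995 mg.

8.750 mg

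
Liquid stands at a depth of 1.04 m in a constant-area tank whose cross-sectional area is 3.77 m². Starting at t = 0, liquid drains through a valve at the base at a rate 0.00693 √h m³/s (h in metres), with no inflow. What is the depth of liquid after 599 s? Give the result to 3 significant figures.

With no inflow, A dh/dt = −0.00693 √h.
This is separable: 2 d(√h)/dt = −0.00693/A, so √h = √h₀ − (0.00693/(2A)) t.
√h = √1.04 − 0.00693·599/(2·3.77) = 1.0198 − 0.55054 = 0.46926.
h = 0.46926² = 0.22021 m.

0.220 m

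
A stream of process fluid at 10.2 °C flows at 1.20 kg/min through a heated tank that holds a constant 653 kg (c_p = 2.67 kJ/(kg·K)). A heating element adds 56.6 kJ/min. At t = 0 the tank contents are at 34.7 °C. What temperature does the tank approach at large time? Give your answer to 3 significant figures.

M c_p dT/dt = ṁ c_p (T_in − T) + Q̇.
At steady state dT/dt = 0 ⇒ T_ss = T_in + Q̇/(ṁ c_p) = 10.2 + 56.6/(1.20·2.67) = 27.865 °C.

27.9 °C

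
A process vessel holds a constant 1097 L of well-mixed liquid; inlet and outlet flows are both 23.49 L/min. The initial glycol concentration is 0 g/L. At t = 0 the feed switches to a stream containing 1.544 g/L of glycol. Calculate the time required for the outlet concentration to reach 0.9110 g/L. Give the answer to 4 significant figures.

41.64 min

Species balance: V dC/dt = Q(C_in − C) ⇒ τ = V/Q = 46.7007 min.
C(t) = C_in + (C₀ − C_in) e^(−t/τ). Set C = 0.9110 and solve for t:
e^(−t/τ) = (C − C_in)/(C₀ − C_in) = (0.9110 − 1.544)/(0 − 1.544) = 0.409974
t = −τ ln(…) = 46.7007 × 0.891661 = 41.6412 min.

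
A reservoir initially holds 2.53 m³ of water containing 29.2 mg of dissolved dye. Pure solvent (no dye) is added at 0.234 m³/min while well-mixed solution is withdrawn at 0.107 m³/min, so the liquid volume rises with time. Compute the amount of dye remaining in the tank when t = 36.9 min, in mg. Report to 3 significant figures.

12.1 mg

Let m(t) be the amount of dye. Volume: V(t) = V₀ + (Q_in − Q_out) t = 2.53 + 0.12700 t; V(36.9) = 7.2163 m³.
Solute balance: dm/dt = 0 − Q_out C = −Q_out m/V(t).
dm/m = −Q_out dt/(V₀ + 0.12700 t); integrating gives ln(m/m₀) = −(Q_out/(Q_in−Q_out)) ln(V/V₀).
m = m₀ (V₀/V)^(Q_out/(Q_in−Q_out)) = 29.2 × (2.53/7.2163)^(0.84252) = 12.075 mg.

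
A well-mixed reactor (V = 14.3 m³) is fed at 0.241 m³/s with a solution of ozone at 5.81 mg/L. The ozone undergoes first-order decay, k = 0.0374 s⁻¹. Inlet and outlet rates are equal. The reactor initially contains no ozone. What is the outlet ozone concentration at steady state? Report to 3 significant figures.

1.80 mg/L

Species balance: V dC/dt = Q C_in − Q C − k V C.
At steady state: 0 = Q C_in − (Q + kV) C_ss, so C_ss = Q C_in/(Q + kV).
C_ss = 0.241·5.81/(0.241 + 0.0374·14.3) = 1.4002/0.77582 = 1.8048 mg/L.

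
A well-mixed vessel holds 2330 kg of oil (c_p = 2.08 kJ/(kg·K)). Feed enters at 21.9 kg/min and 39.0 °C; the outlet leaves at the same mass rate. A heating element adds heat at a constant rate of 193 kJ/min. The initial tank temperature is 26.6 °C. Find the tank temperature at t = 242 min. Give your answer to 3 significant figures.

Heat balance on the well-mixed liquid: M c_p dT/dt = ṁ c_p (T_in − T) + 193.
τ = M/ṁ = 106.39 min; T_ss = T_in + Q̇/(ṁ c_p) = 39.0 + 193/(21.9·2.08) = 43.237 °C.
T approaches T_ss exponentially: T(t) = T_ss + (T₀ − T_ss) e^(−t/τ).
T(242) = 43.237 + (-16.637)·e^(−242/106.39) = 43.237 + (-16.637)·0.10284 = 41.526 °C.

41.5 °C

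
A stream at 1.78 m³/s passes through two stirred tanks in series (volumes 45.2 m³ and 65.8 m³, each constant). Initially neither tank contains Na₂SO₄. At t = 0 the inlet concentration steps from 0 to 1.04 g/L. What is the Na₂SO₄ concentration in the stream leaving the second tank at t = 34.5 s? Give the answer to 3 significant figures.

Species balance on tank i: dCᵢ/dt = (Cᵢ₋₁ − Cᵢ)/τᵢ with τᵢ = Vᵢ/Q.
τ₁ = 45.2/1.78 = 25.393 s; τ₂ = 65.8/1.78 = 36.966 s.
Solving the cascade with C₁(0)=C₂(0)=0 gives C₂(t) = C_in[1 − (τ₁ e^(−t/τ₁) − τ₂ e^(−t/τ₂))/(τ₁ − τ₂)].
At t = 34.5: e^(−t/τ₁) = 0.25701, e^(−t/τ₂) = 0.39326.
C₂ = 1.04·[1 − (25.393·0.25701 − 36.966·0.39326)/(-11.573)] = 1.04·0.30779 = 0.32010 g/L.

0.320 g/L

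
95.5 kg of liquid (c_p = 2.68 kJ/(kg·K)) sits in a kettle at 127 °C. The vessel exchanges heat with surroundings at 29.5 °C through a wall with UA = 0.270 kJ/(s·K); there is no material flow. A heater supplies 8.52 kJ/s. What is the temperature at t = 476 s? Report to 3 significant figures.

101 °C

M c_p dT/dt = −UA(T − T_amb) + Q̇.
dT/dt = (T_ss − T)/τ with T_ss = T_amb + Q̇/UA = 29.5 + 8.52/0.270 = 61.056 °C, τ = M c_p/UA = 95.5·2.68/0.270 = 947.93 s.
This is linear first-order; T(t) = T_ss + (T₀ − T_ss) e^(−t/τ).
T(476) = 61.056 + (65.944)·0.60523 = 100.97 °C.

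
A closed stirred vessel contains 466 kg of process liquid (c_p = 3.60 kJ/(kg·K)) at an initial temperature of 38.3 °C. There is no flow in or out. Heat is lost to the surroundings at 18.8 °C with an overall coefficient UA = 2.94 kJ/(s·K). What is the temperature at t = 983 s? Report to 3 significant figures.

M c_p dT/dt = −UA(T − T_amb).
dT/dt = (T_ss − T)/τ with T_ss = T_amb = 18.800 °C, τ = M c_p/UA = 466·3.60/2.94 = 570.61 s.
T approaches T_ss exponentially: T(t) = T_ss + (T₀ − T_ss) e^(−t/τ).
T(983) = 18.800 + (19.500)·0.17858 = 22.282 °C.

22.3 °C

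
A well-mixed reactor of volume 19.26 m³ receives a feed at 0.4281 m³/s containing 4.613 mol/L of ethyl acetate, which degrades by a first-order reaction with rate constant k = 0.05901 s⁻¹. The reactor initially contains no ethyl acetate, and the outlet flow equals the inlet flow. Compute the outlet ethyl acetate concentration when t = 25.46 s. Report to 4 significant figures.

Species balance: V dC/dt = Q C_in − Q C − k V C.
dC/dt = (Q/V) C_in − (Q/V + k) C; effective rate a = Q/V + k = 0.0222274 + 0.05901 = 0.0812374 s⁻¹.
C_ss = Q C_in/(Q + kV) = 1.26217 mol/L; C(t) = C_ss + (C₀ − C_ss) e^(−a t).
C(25.46) = 1.26217 + (-1.26217)·e^(−0.0812374·25.46) = 1.26217 + (-1.26217)·0.126400 = 1.10263 mol/L.

1.103 mol/L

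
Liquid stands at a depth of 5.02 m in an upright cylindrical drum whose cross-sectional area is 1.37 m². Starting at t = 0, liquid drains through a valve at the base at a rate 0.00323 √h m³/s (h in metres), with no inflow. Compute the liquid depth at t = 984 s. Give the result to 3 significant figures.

1.17 m

With no inflow, A dh/dt = −0.00323 √h.
This is separable: 2 d(√h)/dt = −0.00323/A, so √h = √h₀ − (0.00323/(2A)) t.
√h = √5.02 − 0.00323·984/(2·1.37) = 2.2405 − 1.1600 = 1.0806.
h = 1.0806² = 1.1676 m.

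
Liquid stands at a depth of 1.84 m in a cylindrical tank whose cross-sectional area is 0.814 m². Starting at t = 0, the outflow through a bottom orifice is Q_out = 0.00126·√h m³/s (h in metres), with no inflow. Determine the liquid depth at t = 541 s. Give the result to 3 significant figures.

0.879 m

Mass balance (ρ constant): A dh/dt = −0.00126 √h.
This is separable: 2 d(√h)/dt = −0.00126/A, so √h = √h₀ − (0.00126/(2A)) t.
√h = √1.84 − 0.00126·541/(2·0.814) = 1.3565 − 0.41871 = 0.93776.
h = 0.93776² = 0.87939 m.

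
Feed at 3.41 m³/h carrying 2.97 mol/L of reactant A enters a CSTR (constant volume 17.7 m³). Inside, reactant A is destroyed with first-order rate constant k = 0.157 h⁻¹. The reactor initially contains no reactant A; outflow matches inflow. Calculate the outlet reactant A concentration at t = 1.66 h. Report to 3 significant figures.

Species balance: V dC/dt = Q C_in − Q C − k V C.
dC/dt = (Q/V) C_in − (Q/V + k) C; effective rate a = Q/V + k = 0.19266 + 0.157 = 0.34966 h⁻¹.
C_ss = Q C_in/(Q + kV) = 1.6364 mol/L; C(t) = C_ss + (C₀ − C_ss) e^(−a t).
C(1.66) = 1.6364 + (-1.6364)·e^(−0.34966·1.66) = 1.6364 + (-1.6364)·0.55966 = 0.72059 mol/L.

0.721 mol/L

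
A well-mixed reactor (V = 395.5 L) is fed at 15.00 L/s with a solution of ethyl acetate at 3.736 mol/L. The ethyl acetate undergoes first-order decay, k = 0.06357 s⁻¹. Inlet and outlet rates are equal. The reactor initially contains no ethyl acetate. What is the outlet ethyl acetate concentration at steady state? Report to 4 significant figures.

1.396 mol/L

Accumulation = in − out − consumed: V dC/dt = Q C_in − Q C − k V C.
At steady state: 0 = Q C_in − (Q + kV) C_ss, so C_ss = Q C_in/(Q + kV).
C_ss = 15.00·3.736/(15.00 + 0.06357·395.5) = 56.0400/40.1419 = 1.39605 mol/L.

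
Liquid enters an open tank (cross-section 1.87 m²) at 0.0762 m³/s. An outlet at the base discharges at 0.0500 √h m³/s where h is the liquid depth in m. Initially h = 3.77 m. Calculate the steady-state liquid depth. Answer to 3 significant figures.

Level balance: A dh/dt = 0.0762 − 0.0500 √h. Setting dh/dt = 0:
Q_in = 0.0500 √h_ss ⇒ √h_ss = 0.0762/0.0500 = 1.5240.
h_ss = 1.5240² = 2.3226 m. (Since h₀ = 3.77 m > h_ss, the level will fall toward this value.)

2.32 m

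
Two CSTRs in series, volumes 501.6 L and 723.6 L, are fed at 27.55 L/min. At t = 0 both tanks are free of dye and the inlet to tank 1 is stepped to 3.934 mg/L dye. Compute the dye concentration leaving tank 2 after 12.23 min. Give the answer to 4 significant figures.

Each tank obeys Vᵢ dCᵢ/dt = Q(Cᵢ₋₁ − Cᵢ), so τᵢ = Vᵢ/Q.
τ₁ = 501.6/27.55 = 18.2069 min; τ₂ = 723.6/27.55 = 26.2650 min.
Tank 1: C₁ = C_in(1 − e^(−t/τ₁)). Tank 2 (τ₁ ≠ τ₂): C₂ = C_in[1 − (τ₁ e^(−t/τ₁) − τ₂ e^(−t/τ₂))/(τ₁ − τ₂)].
At t = 12.23: e^(−t/τ₁) = 0.510827, e^(−t/τ₂) = 0.627734.
C₂ = 3.934·[1 − (18.2069·0.510827 − 26.2650·0.627734)/(-8.05808)] = 3.934·0.108121 = 0.425348 mg/L.

0.4253 mg/L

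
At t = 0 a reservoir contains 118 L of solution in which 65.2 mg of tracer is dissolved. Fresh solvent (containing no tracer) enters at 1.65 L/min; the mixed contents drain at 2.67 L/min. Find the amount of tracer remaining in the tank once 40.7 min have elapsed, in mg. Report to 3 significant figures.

Total volume: dV/dt = Q_in − Q_out = -1.0200 L/min, so V(t) = 118 − 1.0200 t and V(40.7) = 76.486 L.
No tracer enters, so dm/dt = −Q_out · (m/V).
dm/m = −Q_out dt/(V₀ − 1.0200 t); integrating gives ln(m/m₀) = −(Q_out/(Q_in−Q_out)) ln(V/V₀).
m = m₀ (V₀/V)^(Q_out/(Q_in−Q_out)) = 65.2 × (118/76.486)^(-2.6176) = 20.958 mg.

21.0 mg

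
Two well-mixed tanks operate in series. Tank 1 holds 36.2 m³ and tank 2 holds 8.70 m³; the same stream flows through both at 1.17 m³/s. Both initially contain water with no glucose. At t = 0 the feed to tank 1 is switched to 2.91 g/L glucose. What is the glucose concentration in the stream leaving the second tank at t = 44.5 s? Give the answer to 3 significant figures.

2.00 g/L

Species balance on tank i: dCᵢ/dt = (Cᵢ₋₁ − Cᵢ)/τᵢ with τᵢ = Vᵢ/Q.
τ₁ = 36.2/1.17 = 30.940 s; τ₂ = 8.70/1.17 = 7.4359 s.
Solving the cascade with C₁(0)=C₂(0)=0 gives C₂(t) = C_in[1 − (τ₁ e^(−t/τ₁) − τ₂ e^(−t/τ₂))/(τ₁ − τ₂)].
At t = 44.5: e^(−t/τ₁) = 0.23734, e^(−t/τ₂) = 0.0025175.
C₂ = 2.91·[1 − (30.940·0.23734 − 7.4359·0.0025175)/(23.504)] = 2.91·0.68837 = 2.0032 g/L.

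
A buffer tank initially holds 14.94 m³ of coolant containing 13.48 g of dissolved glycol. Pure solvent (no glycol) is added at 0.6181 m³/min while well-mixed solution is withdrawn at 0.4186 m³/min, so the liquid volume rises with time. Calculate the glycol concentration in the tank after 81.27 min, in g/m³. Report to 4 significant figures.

Total volume: dV/dt = Q_in − Q_out = 0.199500 m³/min, so V(t) = 14.94 + 0.199500 t and V(81.27) = 31.1534 m³.
No glycol enters, so dm/dt = −Q_out · (m/V).
Separate: dm/m = −Q_out dt/V(t) ⇒ ln(m/m₀) = −(Q_out/(Q_in−Q_out)) ln(V/V₀).
m = m₀ (V₀/V)^(Q_out/(Q_in−Q_out)) = 13.48 × (14.94/31.1534)^(2.09825) = 2.88420 g.
C = m/V = 2.88420/31.1534 = 0.0925807 g/m³.

0.09258 g/m³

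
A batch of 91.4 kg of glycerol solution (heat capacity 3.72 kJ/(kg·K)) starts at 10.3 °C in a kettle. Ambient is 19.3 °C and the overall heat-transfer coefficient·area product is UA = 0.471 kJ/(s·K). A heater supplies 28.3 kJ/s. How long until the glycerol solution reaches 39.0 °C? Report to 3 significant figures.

Lumped-capacitance energy balance: M c_p dT/dt = UA(T_amb − T) + Q̇.
τ = M c_p/UA = 721.89 s; T_ss = T_amb + Q̇/UA = 19.3 + 28.3/0.471 = 79.385 °C.
T(t) = T_ss + (T₀ − T_ss)e^(−t/τ); set T = 39.0:
t = −τ ln[(T − T_ss)/(T₀ − T_ss)] = −721.89 · ln(0.58457) = 387.57 s.

388 s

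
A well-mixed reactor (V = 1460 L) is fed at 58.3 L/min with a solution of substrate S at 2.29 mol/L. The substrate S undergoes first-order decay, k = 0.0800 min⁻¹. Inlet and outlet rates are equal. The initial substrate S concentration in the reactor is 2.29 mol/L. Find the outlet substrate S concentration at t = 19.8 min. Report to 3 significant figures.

0.905 mol/L

Accumulation = in − out − consumed: V dC/dt = Q C_in − Q C − k V C.
This is linear with rate a = Q/V + k = 0.11993 min⁻¹.
C_ss = Q C_in/(Q + kV) = 0.76246 mol/L; C(t) = C_ss + (C₀ − C_ss) e^(−a t).
C(19.8) = 0.76246 + (1.5275)·e^(−0.11993·19.8) = 0.76246 + (1.5275)·0.093048 = 0.90460 mol/L.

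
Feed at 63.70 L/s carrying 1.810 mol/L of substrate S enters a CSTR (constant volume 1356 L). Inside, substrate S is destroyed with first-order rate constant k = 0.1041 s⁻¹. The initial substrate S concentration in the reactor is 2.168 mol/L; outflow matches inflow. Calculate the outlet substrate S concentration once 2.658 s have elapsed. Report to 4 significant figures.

1.637 mol/L

Accumulation = in − out − consumed: V dC/dt = Q C_in − Q C − k V C.
dC/dt = (Q/V) C_in − (Q/V + k) C; effective rate a = Q/V + k = 0.0469764 + 0.1041 = 0.151076 s⁻¹.
C_ss = Q C_in/(Q + kV) = 0.562810 mol/L; C(t) = C_ss + (C₀ − C_ss) e^(−a t).
C(2.658) = 0.562810 + (1.60519)·e^(−0.151076·2.658) = 0.562810 + (1.60519)·0.669274 = 1.63712 mol/L.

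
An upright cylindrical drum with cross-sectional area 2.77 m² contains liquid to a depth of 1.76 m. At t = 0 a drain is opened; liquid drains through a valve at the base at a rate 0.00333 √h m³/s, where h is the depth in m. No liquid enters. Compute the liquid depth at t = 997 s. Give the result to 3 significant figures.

0.529 m

With no inflow, A dh/dt = −0.00333 √h.
Separate and integrate: 2(√h − √h₀) = −(0.00333/A) t.
√h = √1.76 − 0.00333·997/(2·2.77) = 1.3266 − 0.59928 = 0.72737.
h = 0.72737² = 0.52907 m.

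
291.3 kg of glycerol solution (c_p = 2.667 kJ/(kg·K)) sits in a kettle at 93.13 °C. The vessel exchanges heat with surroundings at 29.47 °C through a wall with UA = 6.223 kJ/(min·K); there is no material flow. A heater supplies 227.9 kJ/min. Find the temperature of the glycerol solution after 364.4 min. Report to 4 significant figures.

M c_p dT/dt = −UA(T − T_amb) + Q̇.
dT/dt = (T_ss − T)/τ with T_ss = T_amb + Q̇/UA = 29.47 + 227.9/6.223 = 66.0922 °C, τ = M c_p/UA = 291.3·2.667/6.223 = 124.843 min.
Integrating: T(t) = T_ss + (T₀ − T_ss) e^(−t/τ).
T(364.4) = 66.0922 + (27.0378)·0.0539947 = 67.5521 °C.

67.55 °C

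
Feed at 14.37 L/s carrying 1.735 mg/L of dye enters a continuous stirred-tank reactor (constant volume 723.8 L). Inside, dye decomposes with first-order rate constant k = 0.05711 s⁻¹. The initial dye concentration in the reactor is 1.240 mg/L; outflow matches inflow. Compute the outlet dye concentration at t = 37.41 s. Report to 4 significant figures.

Accumulation = in − out − consumed: V dC/dt = Q C_in − Q C − k V C.
dC/dt = (Q/V) C_in − (Q/V + k) C; effective rate a = Q/V + k = 0.0198536 + 0.05711 = 0.0769636 s⁻¹.
C_ss = Q C_in/(Q + kV) = 0.447561 mg/L; C(t) = C_ss + (C₀ − C_ss) e^(−a t).
C(37.41) = 0.447561 + (0.792439)·e^(−0.0769636·37.41) = 0.447561 + (0.792439)·0.0561793 = 0.492080 mg/L.

0.4921 mg/L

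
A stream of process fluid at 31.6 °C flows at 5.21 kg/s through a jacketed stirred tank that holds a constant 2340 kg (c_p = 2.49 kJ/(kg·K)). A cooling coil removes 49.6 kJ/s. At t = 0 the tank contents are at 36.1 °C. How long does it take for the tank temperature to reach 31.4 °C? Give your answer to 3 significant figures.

M c_p dT/dt = ṁ c_p (T_in − T) − Q̇.
τ = M/ṁ = 449.14 s; T_ss = T_in − Q̇/(ṁ c_p) = 27.777 °C.
T(t) = T_ss + (T₀ − T_ss) e^(−t/τ). Set T = 31.4:
e^(−t/τ) = (31.4 − 27.777)/(36.1 − 27.777) = 0.43532
t = −449.14 · ln(0.43532) = 373.53 s.

374 s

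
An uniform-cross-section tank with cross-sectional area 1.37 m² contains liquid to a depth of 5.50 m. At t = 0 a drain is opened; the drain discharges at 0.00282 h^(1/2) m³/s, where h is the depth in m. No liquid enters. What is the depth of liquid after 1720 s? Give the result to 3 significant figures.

0.331 m

Unsteady balance on liquid volume: A dh/dt = −0.00282 √h.
Separate and integrate: 2(√h − √h₀) = −(0.00282/A) t.
√h = √5.50 − 0.00282·1720/(2·1.37) = 2.3452 − 1.7702 = 0.57499.
h = 0.57499² = 0.33061 m.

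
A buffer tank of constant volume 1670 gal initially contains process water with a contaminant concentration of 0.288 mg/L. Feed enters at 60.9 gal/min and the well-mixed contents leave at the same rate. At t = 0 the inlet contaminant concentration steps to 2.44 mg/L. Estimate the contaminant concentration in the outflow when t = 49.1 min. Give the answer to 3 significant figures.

Mass balance on the solute (V constant): V dC/dt = Q(C_in − C).
Rewrite as dC/dt + C/τ = C_in/τ, τ = V/Q = 27.422 min.
Integrating: C(t) = C_in + (C₀ − C_in) e^(−t/τ).
C(49.1) = 2.44 + (0.288 − 2.44)·e^(−49.1/27.422) = 2.44 + (-2.1520)·0.16687 = 2.0809 mg/L.

2.08 mg/L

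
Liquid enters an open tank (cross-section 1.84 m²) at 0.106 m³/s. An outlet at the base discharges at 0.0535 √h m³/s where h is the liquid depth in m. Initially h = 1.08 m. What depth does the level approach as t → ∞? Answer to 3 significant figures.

A dh/dt = Q_in − 0.0535 √h. Steady state requires inflow = outflow:
Q_in = 0.0535 √h_ss ⇒ √h_ss = 0.106/0.0535 = 1.9813.
h_ss = 1.9813² = 3.9256 m. (Since h₀ = 1.08 m < h_ss, the level will rise toward this value.)

3.93 m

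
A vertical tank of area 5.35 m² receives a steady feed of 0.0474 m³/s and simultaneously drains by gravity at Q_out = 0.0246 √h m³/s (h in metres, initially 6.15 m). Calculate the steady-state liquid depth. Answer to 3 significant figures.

3.71 m

A dh/dt = Q_in − 0.0246 √h. Steady state requires inflow = outflow:
Q_in = 0.0246 √h_ss ⇒ √h_ss = 0.0474/0.0246 = 1.9268.
h_ss = 1.9268² = 3.7127 m. (Since h₀ = 6.15 m > h_ss, the level will fall toward this value.)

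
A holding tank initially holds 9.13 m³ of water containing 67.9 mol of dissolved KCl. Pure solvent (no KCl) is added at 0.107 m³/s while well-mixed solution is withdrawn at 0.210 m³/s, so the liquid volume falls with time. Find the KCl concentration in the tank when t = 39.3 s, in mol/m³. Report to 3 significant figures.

Total volume: dV/dt = Q_in − Q_out = -0.10300 m³/s, so V(t) = 9.13 − 0.10300 t and V(39.3) = 5.0821 m³.
Species balance (pure solvent in): dm/dt = −Q_out · m/V(t).
dm/m = −Q_out dt/(V₀ − 0.10300 t); integrating gives ln(m/m₀) = −(Q_out/(Q_in−Q_out)) ln(V/V₀).
m = m₀ (V₀/V)^(Q_out/(Q_in−Q_out)) = 67.9 × (9.13/5.0821)^(-2.0388) = 20.565 mol.
C = m/V = 20.565/5.0821 = 4.0466 mol/m³.

4.05 mol/m³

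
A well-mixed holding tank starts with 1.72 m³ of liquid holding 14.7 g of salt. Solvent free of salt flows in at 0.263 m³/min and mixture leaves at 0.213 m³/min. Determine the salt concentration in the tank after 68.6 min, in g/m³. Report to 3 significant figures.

0.0267 g/m³

Let m(t) be the amount of salt. Volume: V(t) = V₀ + (Q_in − Q_out) t = 1.72 + 0.050000 t; V(68.6) = 5.1500 m³.
No salt enters, so dm/dt = −Q_out · (m/V).
Separate: dm/m = −Q_out dt/V(t) ⇒ ln(m/m₀) = −(Q_out/(Q_in−Q_out)) ln(V/V₀).
m = m₀ (V₀/V)^(Q_out/(Q_in−Q_out)) = 14.7 × (1.72/5.1500)^(4.2600) = 0.13752 g.
C = m/V = 0.13752/5.1500 = 0.026703 g/m³.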